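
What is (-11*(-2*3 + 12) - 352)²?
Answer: 174724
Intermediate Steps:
(-11*(-2*3 + 12) - 352)² = (-11*(-6 + 12) - 352)² = (-11*6 - 352)² = (-66 - 352)² = (-418)² = 174724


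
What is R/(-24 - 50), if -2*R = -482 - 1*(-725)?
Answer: 243/148 ≈ 1.6419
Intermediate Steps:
R = -243/2 (R = -(-482 - 1*(-725))/2 = -(-482 + 725)/2 = -1/2*243 = -243/2 ≈ -121.50)
R/(-24 - 50) = -243/2/(-24 - 50) = -243/2/(-74) = -1/74*(-243/2) = 243/148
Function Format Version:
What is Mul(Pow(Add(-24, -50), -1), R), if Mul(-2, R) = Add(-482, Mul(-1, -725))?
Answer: Rational(243, 148) ≈ 1.6419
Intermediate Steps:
R = Rational(-243, 2) (R = Mul(Rational(-1, 2), Add(-482, Mul(-1, -725))) = Mul(Rational(-1, 2), Add(-482, 725)) = Mul(Rational(-1, 2), 243) = Rational(-243, 2) ≈ -121.50)
Mul(Pow(Add(-24, -50), -1), R) = Mul(Pow(Add(-24, -50), -1), Rational(-243, 2)) = Mul(Pow(-74, -1), Rational(-243, 2)) = Mul(Rational(-1, 74), Rational(-243, 2)) = Rational(243, 148)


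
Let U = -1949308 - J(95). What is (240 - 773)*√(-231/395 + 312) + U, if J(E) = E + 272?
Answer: -1949675 - 533*√48588555/395 ≈ -1.9591e+6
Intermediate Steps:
J(E) = 272 + E
U = -1949675 (U = -1949308 - (272 + 95) = -1949308 - 1*367 = -1949308 - 367 = -1949675)
(240 - 773)*√(-231/395 + 312) + U = (240 - 773)*√(-231/395 + 312) - 1949675 = -533*√(-231*1/395 + 312) - 1949675 = -533*√(-231/395 + 312) - 1949675 = -533*√48588555/395 - 1949675 = -1949675 - 533*√48588555/395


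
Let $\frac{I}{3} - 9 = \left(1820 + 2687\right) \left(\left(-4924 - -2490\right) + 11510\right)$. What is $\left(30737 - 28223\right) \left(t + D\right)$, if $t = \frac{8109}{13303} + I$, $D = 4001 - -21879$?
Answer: $\frac{77452238172684}{251} \approx 3.0857 \cdot 10^{11}$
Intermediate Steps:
$I = 122716623$ ($I = 27 + 3 \left(1820 + 2687\right) \left(\left(-4924 - -2490\right) + 11510\right) = 27 + 3 \cdot 4507 \left(\left(-4924 + 2490\right) + 11510\right) = 27 + 3 \cdot 4507 \left(-2434 + 11510\right) = 27 + 3 \cdot 4507 \cdot 9076 = 27 + 3 \cdot 40905532 = 27 + 122716596 = 122716623$)
$D = 25880$ ($D = 4001 + 21879 = 25880$)
$t = \frac{30801872526}{251}$ ($t = \frac{8109}{13303} + 122716623 = 8109 \cdot \frac{1}{13303} + 122716623 = \frac{153}{251} + 122716623 = \frac{30801872526}{251} \approx 1.2272 \cdot 10^{8}$)
$\left(30737 - 28223\right) \left(t + D\right) = \left(30737 - 28223\right) \left(\frac{30801872526}{251} + 25880\right) = 2514 \cdot \frac{30808368406}{251} = \frac{77452238172684}{251}$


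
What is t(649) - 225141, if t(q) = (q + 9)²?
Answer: 207823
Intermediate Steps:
t(q) = (9 + q)²
t(649) - 225141 = (9 + 649)² - 225141 = 658² - 225141 = 432964 - 225141 = 207823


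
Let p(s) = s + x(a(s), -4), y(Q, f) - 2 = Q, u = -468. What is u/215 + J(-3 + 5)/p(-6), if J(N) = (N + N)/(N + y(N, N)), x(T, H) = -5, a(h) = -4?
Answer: -15874/7095 ≈ -2.2374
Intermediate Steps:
y(Q, f) = 2 + Q
p(s) = -5 + s (p(s) = s - 5 = -5 + s)
J(N) = 2*N/(2 + 2*N) (J(N) = (N + N)/(N + (2 + N)) = (2*N)/(2 + 2*N) = 2*N/(2 + 2*N))
u/215 + J(-3 + 5)/p(-6) = -468/215 + ((-3 + 5)/(1 + (-3 + 5)))/(-5 - 6) = -468*1/215 + (2/(1 + 2))/(-11) = -468/215 + (2/3)*(-1/11) = -468/215 - 2/33 = -15874/7095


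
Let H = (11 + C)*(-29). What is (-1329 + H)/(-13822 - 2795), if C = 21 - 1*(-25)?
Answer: 994/5539 ≈ 0.17945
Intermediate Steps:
C = 46 (C = 21 + 25 = 46)
H = -1653 (H = (11 + 46)*(-29) = 57*(-29) = -1653)
(-1329 + H)/(-13822 - 2795) = (-1329 - 1653)/(-13822 - 2795) = -2982/(-16617) = -2982*(-1/16617) = 994/5539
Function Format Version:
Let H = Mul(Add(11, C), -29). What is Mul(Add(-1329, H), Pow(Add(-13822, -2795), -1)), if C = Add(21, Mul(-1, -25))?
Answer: Rational(994, 5539) ≈ 0.17945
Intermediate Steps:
C = 46 (C = Add(21, 25) = 46)
H = -1653 (H = Mul(Add(11, 46), -29) = Mul(57, -29) = -1653)
Mul(Add(-1329, H), Pow(Add(-13822, -2795), -1)) = Mul(Add(-1329, -1653), Pow(Add(-13822, -2795), -1)) = Mul(-2982, Pow(-16617, -1)) = Mul(-2982, Rational(-1, 16617)) = Rational(994, 5539)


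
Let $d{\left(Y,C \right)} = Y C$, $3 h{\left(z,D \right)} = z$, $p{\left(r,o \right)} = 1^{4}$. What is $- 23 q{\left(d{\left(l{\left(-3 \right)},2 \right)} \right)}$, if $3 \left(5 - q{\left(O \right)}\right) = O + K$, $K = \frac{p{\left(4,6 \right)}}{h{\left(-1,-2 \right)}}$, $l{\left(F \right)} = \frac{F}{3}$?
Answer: $- \frac{460}{3} \approx -153.33$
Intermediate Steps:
$l{\left(F \right)} = \frac{F}{3}$ ($l{\left(F \right)} = F \frac{1}{3} = \frac{F}{3}$)
$p{\left(r,o \right)} = 1$
$h{\left(z,D \right)} = \frac{z}{3}$
$K = -3$ ($K = 1 \frac{1}{\frac{1}{3} \left(-1\right)} = 1 \frac{1}{- \frac{1}{3}} = 1 \left(-3\right) = -3$)
$d{\left(Y,C \right)} = C Y$
$q{\left(O \right)} = 6 - \frac{O}{3}$ ($q{\left(O \right)} = 5 - \frac{O - 3}{3} = 5 - \frac{-3 + O}{3} = 5 - \left(-1 + \frac{O}{3}\right) = 6 - \frac{O}{3}$)
$- 23 q{\left(d{\left(l{\left(-3 \right)},2 \right)} \right)} = - 23 \left(6 - \frac{2 \cdot \frac{1}{3} \left(-3\right)}{3}\right) = - 23 \left(6 - \frac{2 \left(-1\right)}{3}\right) = - 23 \left(6 - - \frac{2}{3}\right) = - 23 \left(6 + \frac{2}{3}\right) = \left(-23\right) \frac{20}{3} = - \frac{460}{3}$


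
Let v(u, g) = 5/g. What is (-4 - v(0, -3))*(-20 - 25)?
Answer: 105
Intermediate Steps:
(-4 - v(0, -3))*(-20 - 25) = (-4 - 5/(-3))*(-20 - 25) = (-4 - 5*(-1)/3)*(-45) = (-4 - 1*(-5/3))*(-45) = (-4 + 5/3)*(-45) = -7/3*(-45) = 105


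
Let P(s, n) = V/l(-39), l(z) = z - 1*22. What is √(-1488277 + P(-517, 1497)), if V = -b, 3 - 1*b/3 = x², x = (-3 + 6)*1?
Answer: I*√5537879815/61 ≈ 1219.9*I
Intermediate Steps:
x = 3 (x = 3*1 = 3)
b = -18 (b = 9 - 3*3² = 9 - 3*9 = 9 - 27 = -18)
V = 18 (V = -1*(-18) = 18)
l(z) = -22 + z (l(z) = z - 22 = -22 + z)
P(s, n) = -18/61 (P(s, n) = 18/(-22 - 39) = 18/(-61) = 18*(-1/61) = -18/61)
√(-1488277 + P(-517, 1497)) = √(-1488277 - 18/61) = √(-90784915/61) = I*√5537879815/61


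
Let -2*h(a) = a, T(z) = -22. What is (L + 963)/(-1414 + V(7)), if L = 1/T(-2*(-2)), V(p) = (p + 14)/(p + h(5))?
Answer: -63555/93016 ≈ -0.68327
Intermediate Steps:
h(a) = -a/2
V(p) = (14 + p)/(-5/2 + p) (V(p) = (p + 14)/(p - ½*5) = (14 + p)/(p - 5/2) = (14 + p)/(-5/2 + p))
L = -1/22 (L = 1/(-22) = -1/22 ≈ -0.045455)
(L + 963)/(-1414 + V(7)) = (-1/22 + 963)/(-1414 + 2*(14 + 7)/(-5 + 2*7)) = 21185/(22*(-1414 + 2*21/(-5 + 14))) = 21185/(22*(-1414 + 2*21/9)) = 21185/(22*(-1414 + 2*(⅑)*21)) = 21185/(22*(-1414 + 14/3)) = 21185/(22*(-4228/3)) = (21185/22)*(-3/4228) = -63555/93016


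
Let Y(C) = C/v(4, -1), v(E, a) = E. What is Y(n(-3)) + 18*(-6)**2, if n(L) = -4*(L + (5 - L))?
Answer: 643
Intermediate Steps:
n(L) = -20 (n(L) = -4*5 = -20)
Y(C) = C/4
Y(n(-3)) + 18*(-6)**2 = (1/4)*(-20) + 18*(-6)**2 = -5 + 18*36 = -5 + 648 = 643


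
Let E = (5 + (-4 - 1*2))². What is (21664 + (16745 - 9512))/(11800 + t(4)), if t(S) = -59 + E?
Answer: 28897/11742 ≈ 2.4610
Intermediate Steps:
E = 1 (E = (5 + (-4 - 2))² = (5 - 6)² = (-1)² = 1)
t(S) = -58 (t(S) = -59 + 1 = -58)
(21664 + (16745 - 9512))/(11800 + t(4)) = (21664 + (16745 - 9512))/(11800 - 58) = (21664 + 7233)/11742 = 28897*(1/11742) = 28897/11742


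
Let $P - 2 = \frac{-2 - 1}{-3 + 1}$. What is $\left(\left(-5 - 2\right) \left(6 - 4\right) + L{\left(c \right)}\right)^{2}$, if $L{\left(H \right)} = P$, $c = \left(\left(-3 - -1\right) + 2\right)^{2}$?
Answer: $\frac{441}{4} \approx 110.25$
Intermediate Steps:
$c = 0$ ($c = \left(\left(-3 + 1\right) + 2\right)^{2} = \left(-2 + 2\right)^{2} = 0^{2} = 0$)
$P = \frac{7}{2}$ ($P = 2 + \frac{-2 - 1}{-3 + 1} = 2 - \frac{3}{-2} = 2 - - \frac{3}{2} = 2 + \frac{3}{2} = \frac{7}{2} \approx 3.5$)
$L{\left(H \right)} = \frac{7}{2}$
$\left(\left(-5 - 2\right) \left(6 - 4\right) + L{\left(c \right)}\right)^{2} = \left(\left(-5 - 2\right) \left(6 - 4\right) + \frac{7}{2}\right)^{2} = \left(- 7 \left(6 - 4\right) + \frac{7}{2}\right)^{2} = \left(\left(-7\right) 2 + \frac{7}{2}\right)^{2} = \left(-14 + \frac{7}{2}\right)^{2} = \left(- \frac{21}{2}\right)^{2} = \frac{441}{4}$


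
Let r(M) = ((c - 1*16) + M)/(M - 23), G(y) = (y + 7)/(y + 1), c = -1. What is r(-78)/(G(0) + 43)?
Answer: 19/1010 ≈ 0.018812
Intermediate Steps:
G(y) = (7 + y)/(1 + y)
r(M) = (-17 + M)/(-23 + M) (r(M) = ((-1 - 1*16) + M)/(M - 23) = ((-1 - 16) + M)/(-23 + M) = (-17 + M)/(-23 + M))
r(-78)/(G(0) + 43) = ((-17 - 78)/(-23 - 78))/((7 + 0)/(1 + 0) + 43) = (-95/(-101))/(7/1 + 43) = (-1/101*(-95))/(1*7 + 43) = 95/(101*(7 + 43)) = (95/101)/50 = (95/101)*(1/50) = 19/1010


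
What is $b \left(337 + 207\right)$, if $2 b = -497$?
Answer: $-135184$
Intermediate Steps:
$b = - \frac{497}{2}$ ($b = \frac{1}{2} \left(-497\right) = - \frac{497}{2} \approx -248.5$)
$b \left(337 + 207\right) = - \frac{497 \left(337 + 207\right)}{2} = \left(- \frac{497}{2}\right) 544 = -135184$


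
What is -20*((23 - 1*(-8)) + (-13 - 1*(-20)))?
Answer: -760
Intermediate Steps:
-20*((23 - 1*(-8)) + (-13 - 1*(-20))) = -20*((23 + 8) + (-13 + 20)) = -20*(31 + 7) = -20*38 = -760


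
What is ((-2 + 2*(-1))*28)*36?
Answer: -4032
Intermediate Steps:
((-2 + 2*(-1))*28)*36 = ((-2 - 2)*28)*36 = -4*28*36 = -112*36 = -4032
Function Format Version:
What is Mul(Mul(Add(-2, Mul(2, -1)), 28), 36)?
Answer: -4032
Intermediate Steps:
Mul(Mul(Add(-2, Mul(2, -1)), 28), 36) = Mul(Mul(Add(-2, -2), 28), 36) = Mul(Mul(-4, 28), 36) = Mul(-112, 36) = -4032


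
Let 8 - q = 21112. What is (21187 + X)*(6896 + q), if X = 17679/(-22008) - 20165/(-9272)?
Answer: -319950873044256/1062803 ≈ -3.0104e+8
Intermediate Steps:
q = -21104 (q = 8 - 1*21112 = 8 - 21112 = -21104)
X = 5830659/4251212 (X = 17679*(-1/22008) - 20165*(-1/9272) = -5893/7336 + 20165/9272 = 5830659/4251212 ≈ 1.3715)
(21187 + X)*(6896 + q) = (21187 + 5830659/4251212)*(6896 - 21104) = (90076259303/4251212)*(-14208) = -319950873044256/1062803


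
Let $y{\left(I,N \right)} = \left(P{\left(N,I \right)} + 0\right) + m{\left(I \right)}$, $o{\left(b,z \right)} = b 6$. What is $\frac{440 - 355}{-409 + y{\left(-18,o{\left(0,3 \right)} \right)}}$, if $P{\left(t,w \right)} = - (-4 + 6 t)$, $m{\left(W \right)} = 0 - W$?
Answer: $- \frac{85}{387} \approx -0.21964$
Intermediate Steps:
$m{\left(W \right)} = - W$
$o{\left(b,z \right)} = 6 b$
$P{\left(t,w \right)} = 4 - 6 t$
$y{\left(I,N \right)} = 4 - I - 6 N$ ($y{\left(I,N \right)} = \left(\left(4 - 6 N\right) + 0\right) - I = \left(4 - 6 N\right) - I = 4 - I - 6 N$)
$\frac{440 - 355}{-409 + y{\left(-18,o{\left(0,3 \right)} \right)}} = \frac{440 - 355}{-409 - \left(-22 + 6 \cdot 6 \cdot 0\right)} = \frac{85}{-409 + \left(4 + 18 - 0\right)} = \frac{85}{-409 + \left(4 + 18 + 0\right)} = \frac{85}{-409 + 22} = \frac{85}{-387} = 85 \left(- \frac{1}{387}\right) = - \frac{85}{387}$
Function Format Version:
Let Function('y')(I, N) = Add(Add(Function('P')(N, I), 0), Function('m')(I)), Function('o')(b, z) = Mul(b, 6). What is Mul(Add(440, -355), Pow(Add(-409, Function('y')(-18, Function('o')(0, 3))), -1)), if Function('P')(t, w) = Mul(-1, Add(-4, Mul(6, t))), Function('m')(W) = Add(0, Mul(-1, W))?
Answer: Rational(-85, 387) ≈ -0.21964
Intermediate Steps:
Function('m')(W) = Mul(-1, W)
Function('o')(b, z) = Mul(6, b)
Function('P')(t, w) = Add(4, Mul(-6, t))
Function('y')(I, N) = Add(4, Mul(-1, I), Mul(-6, N)) (Function('y')(I, N) = Add(Add(Add(4, Mul(-6, N)), 0), Mul(-1, I)) = Add(Add(4, Mul(-6, N)), Mul(-1, I)) = Add(4, Mul(-1, I), Mul(-6, N)))
Mul(Add(440, -355), Pow(Add(-409, Function('y')(-18, Function('o')(0, 3))), -1)) = Mul(Add(440, -355), Pow(Add(-409, Add(4, Mul(-1, -18), Mul(-6, Mul(6, 0)))), -1)) = Mul(85, Pow(Add(-409, Add(4, 18, Mul(-6, 0))), -1)) = Mul(85, Pow(Add(-409, Add(4, 18, 0)), -1)) = Mul(85, Pow(Add(-409, 22), -1)) = Mul(85, Pow(-387, -1)) = Mul(85, Rational(-1, 387)) = Rational(-85, 387)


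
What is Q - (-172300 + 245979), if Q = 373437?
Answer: 299758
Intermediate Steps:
Q - (-172300 + 245979) = 373437 - (-172300 + 245979) = 373437 - 1*73679 = 373437 - 73679 = 299758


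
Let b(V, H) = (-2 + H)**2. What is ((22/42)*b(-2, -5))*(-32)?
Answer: -2464/3 ≈ -821.33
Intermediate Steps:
((22/42)*b(-2, -5))*(-32) = ((22/42)*(-2 - 5)**2)*(-32) = ((22*(1/42))*(-7)**2)*(-32) = ((11/21)*49)*(-32) = (77/3)*(-32) = -2464/3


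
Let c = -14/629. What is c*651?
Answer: -9114/629 ≈ -14.490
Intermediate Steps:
c = -14/629 (c = -14*1/629 = -14/629 ≈ -0.022258)
c*651 = -14/629*651 = -9114/629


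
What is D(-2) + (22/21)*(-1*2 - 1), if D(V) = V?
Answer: -36/7 ≈ -5.1429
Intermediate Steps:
D(-2) + (22/21)*(-1*2 - 1) = -2 + (22/21)*(-1*2 - 1) = -2 + (22*(1/21))*(-2 - 1) = -2 + (22/21)*(-3) = -2 - 22/7 = -36/7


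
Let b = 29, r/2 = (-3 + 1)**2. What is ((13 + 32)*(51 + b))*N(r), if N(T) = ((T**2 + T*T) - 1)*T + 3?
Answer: 3668400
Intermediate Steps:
r = 8 (r = 2*(-3 + 1)**2 = 2*(-2)**2 = 2*4 = 8)
N(T) = 3 + T*(-1 + 2*T**2) (N(T) = ((T**2 + T**2) - 1)*T + 3 = (2*T**2 - 1)*T + 3 = (-1 + 2*T**2)*T + 3 = T*(-1 + 2*T**2) + 3 = 3 + T*(-1 + 2*T**2))
((13 + 32)*(51 + b))*N(r) = ((13 + 32)*(51 + 29))*(3 - 1*8 + 2*8**3) = (45*80)*(3 - 8 + 2*512) = 3600*(3 - 8 + 1024) = 3600*1019 = 3668400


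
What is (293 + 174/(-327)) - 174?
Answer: 12913/109 ≈ 118.47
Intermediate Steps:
(293 + 174/(-327)) - 174 = (293 + 174*(-1/327)) - 174 = (293 - 58/109) - 174 = 31879/109 - 174 = 12913/109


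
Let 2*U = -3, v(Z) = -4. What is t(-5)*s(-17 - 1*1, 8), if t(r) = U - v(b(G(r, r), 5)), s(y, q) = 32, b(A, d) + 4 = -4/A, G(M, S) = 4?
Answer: 80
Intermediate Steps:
b(A, d) = -4 - 4/A
U = -3/2 (U = (1/2)*(-3) = -3/2 ≈ -1.5000)
t(r) = 5/2 (t(r) = -3/2 - 1*(-4) = -3/2 + 4 = 5/2)
t(-5)*s(-17 - 1*1, 8) = (5/2)*32 = 80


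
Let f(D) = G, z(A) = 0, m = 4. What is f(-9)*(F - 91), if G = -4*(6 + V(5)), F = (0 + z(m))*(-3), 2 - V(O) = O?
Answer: 1092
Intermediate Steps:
V(O) = 2 - O
F = 0 (F = (0 + 0)*(-3) = 0*(-3) = 0)
G = -12 (G = -4*(6 + (2 - 1*5)) = -4*(6 + (2 - 5)) = -4*(6 - 3) = -4*3 = -12)
f(D) = -12
f(-9)*(F - 91) = -12*(0 - 91) = -12*(-91) = 1092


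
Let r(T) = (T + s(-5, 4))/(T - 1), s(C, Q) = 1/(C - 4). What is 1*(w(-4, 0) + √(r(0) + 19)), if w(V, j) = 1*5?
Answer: 5 + 2*√43/3 ≈ 9.3716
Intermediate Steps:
w(V, j) = 5
s(C, Q) = 1/(-4 + C)
r(T) = (-⅑ + T)/(-1 + T) (r(T) = (T + 1/(-4 - 5))/(T - 1) = (T + 1/(-9))/(-1 + T) = (T - ⅑)/(-1 + T) = (-⅑ + T)/(-1 + T))
1*(w(-4, 0) + √(r(0) + 19)) = 1*(5 + √((-⅑ + 0)/(-1 + 0) + 19)) = 1*(5 + √(-⅑/(-1) + 19)) = 1*(5 + √(-1*(-⅑) + 19)) = 1*(5 + √(⅑ + 19)) = 1*(5 + √(172/9)) = 1*(5 + 2*√43/3) = 5 + 2*√43/3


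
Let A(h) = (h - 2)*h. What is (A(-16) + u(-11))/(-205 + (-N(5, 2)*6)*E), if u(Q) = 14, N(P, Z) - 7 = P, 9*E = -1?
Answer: -302/197 ≈ -1.5330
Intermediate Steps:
E = -1/9 (E = (1/9)*(-1) = -1/9 ≈ -0.11111)
N(P, Z) = 7 + P
A(h) = h*(-2 + h) (A(h) = (-2 + h)*h = h*(-2 + h))
(A(-16) + u(-11))/(-205 + (-N(5, 2)*6)*E) = (-16*(-2 - 16) + 14)/(-205 + (-(7 + 5)*6)*(-1/9)) = (-16*(-18) + 14)/(-205 + (-1*12*6)*(-1/9)) = (288 + 14)/(-205 - 12*6*(-1/9)) = 302/(-205 - 72*(-1/9)) = 302/(-205 + 8) = 302/(-197) = 302*(-1/197) = -302/197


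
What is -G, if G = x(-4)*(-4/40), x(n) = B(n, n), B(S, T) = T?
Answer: -⅖ ≈ -0.40000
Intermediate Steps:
x(n) = n
G = ⅖ (G = -(-16)/40 = -4*(-⅒) = ⅖ ≈ 0.40000)
-G = -1*⅖ = -⅖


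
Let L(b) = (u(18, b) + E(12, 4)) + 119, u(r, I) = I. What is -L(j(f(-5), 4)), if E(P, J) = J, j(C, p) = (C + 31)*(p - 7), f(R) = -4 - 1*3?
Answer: -51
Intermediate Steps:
f(R) = -7 (f(R) = -4 - 3 = -7)
j(C, p) = (-7 + p)*(31 + C) (j(C, p) = (31 + C)*(-7 + p) = (-7 + p)*(31 + C))
L(b) = 123 + b (L(b) = (b + 4) + 119 = (4 + b) + 119 = 123 + b)
-L(j(f(-5), 4)) = -(123 + (-217 - 7*(-7) + 31*4 - 7*4)) = -(123 + (-217 + 49 + 124 - 28)) = -(123 - 72) = -1*51 = -51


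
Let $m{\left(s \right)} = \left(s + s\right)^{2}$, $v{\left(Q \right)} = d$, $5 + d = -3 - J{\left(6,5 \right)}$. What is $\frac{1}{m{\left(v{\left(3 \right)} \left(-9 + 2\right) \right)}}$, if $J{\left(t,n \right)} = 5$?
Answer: $\frac{1}{33124} \approx 3.019 \cdot 10^{-5}$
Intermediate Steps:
$d = -13$ ($d = -5 - 8 = -13$)
$v{\left(Q \right)} = -13$
$m{\left(s \right)} = 4 s^{2}$ ($m{\left(s \right)} = \left(2 s\right)^{2} = 4 s^{2}$)
$\frac{1}{m{\left(v{\left(3 \right)} \left(-9 + 2\right) \right)}} = \frac{1}{4 \left(- 13 \left(-9 + 2\right)\right)^{2}} = \frac{1}{4 \left(\left(-13\right) \left(-7\right)\right)^{2}} = \frac{1}{4 \cdot 91^{2}} = \frac{1}{4 \cdot 8281} = \frac{1}{33124}$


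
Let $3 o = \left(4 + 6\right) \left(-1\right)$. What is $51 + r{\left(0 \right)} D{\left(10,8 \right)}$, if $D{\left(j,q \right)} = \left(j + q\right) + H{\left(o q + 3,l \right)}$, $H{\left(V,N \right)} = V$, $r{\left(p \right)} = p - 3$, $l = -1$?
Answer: $68$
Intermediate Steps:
$r{\left(p \right)} = -3 + p$
$o = - \frac{10}{3}$ ($o = \frac{\left(4 + 6\right) \left(-1\right)}{3} = \frac{10 \left(-1\right)}{3} = \frac{1}{3} \left(-10\right) = - \frac{10}{3} \approx -3.3333$)
$D{\left(j,q \right)} = 3 + j - \frac{7 q}{3}$ ($D{\left(j,q \right)} = \left(j + q\right) - \left(-3 + \frac{10 q}{3}\right) = 3 + j - \frac{7 q}{3}$)
$51 + r{\left(0 \right)} D{\left(10,8 \right)} = 51 + \left(-3 + 0\right) \left(3 + 10 - \frac{56}{3}\right) = 51 - 3 \left(3 + 10 - \frac{56}{3}\right) = 51 - -17 = 51 + 17 = 68$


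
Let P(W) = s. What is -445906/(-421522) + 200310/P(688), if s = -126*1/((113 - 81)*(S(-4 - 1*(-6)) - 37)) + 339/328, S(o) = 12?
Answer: 230790647954983/1372264871 ≈ 1.6818e+5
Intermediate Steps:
s = 19533/16400 (s = -126*1/((12 - 37)*(113 - 81)) + 339/328 = -126/((-25*32)) + 339*(1/328) = -126/(-800) + 339/328 = -126*(-1/800) + 339/328 = 63/400 + 339/328 = 19533/16400 ≈ 1.1910)
P(W) = 19533/16400
-445906/(-421522) + 200310/P(688) = -445906/(-421522) + 200310/(19533/16400) = -445906*(-1/421522) + 200310*(16400/19533) = 222953/210761 + 1095028000/6511 = 230790647954983/1372264871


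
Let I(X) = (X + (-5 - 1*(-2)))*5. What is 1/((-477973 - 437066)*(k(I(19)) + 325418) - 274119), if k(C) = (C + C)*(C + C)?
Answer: -1/321195433821 ≈ -3.1134e-12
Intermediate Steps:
I(X) = -15 + 5*X (I(X) = (X + (-5 + 2))*5 = (X - 3)*5 = (-3 + X)*5 = -15 + 5*X)
k(C) = 4*C² (k(C) = (2*C)*(2*C) = 4*C²)
1/((-477973 - 437066)*(k(I(19)) + 325418) - 274119) = 1/((-477973 - 437066)*(4*(-15 + 5*19)² + 325418) - 274119) = 1/(-915039*(4*(-15 + 95)² + 325418) - 274119) = 1/(-915039*(4*80² + 325418) - 274119) = 1/(-915039*(4*6400 + 325418) - 274119) = 1/(-915039*(25600 + 325418) - 274119) = 1/(-915039*351018 - 274119) = 1/(-321195159702 - 274119) = 1/(-321195433821) = -1/321195433821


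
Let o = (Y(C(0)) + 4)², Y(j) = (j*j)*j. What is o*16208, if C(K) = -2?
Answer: 259328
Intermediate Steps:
Y(j) = j³ (Y(j) = j²*j = j³)
o = 16 (o = ((-2)³ + 4)² = (-8 + 4)² = (-4)² = 16)
o*16208 = 16*16208 = 259328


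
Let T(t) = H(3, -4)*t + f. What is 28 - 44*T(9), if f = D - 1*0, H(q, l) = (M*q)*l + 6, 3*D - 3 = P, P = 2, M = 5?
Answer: 64016/3 ≈ 21339.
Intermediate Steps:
D = 5/3 (D = 1 + (⅓)*2 = 1 + ⅔ = 5/3 ≈ 1.6667)
H(q, l) = 6 + 5*l*q (H(q, l) = (5*q)*l + 6 = 5*l*q + 6 = 6 + 5*l*q)
f = 5/3 (f = 5/3 - 1*0 = 5/3 + 0 = 5/3 ≈ 1.6667)
T(t) = 5/3 - 54*t (T(t) = (6 + 5*(-4)*3)*t + 5/3 = (6 - 60)*t + 5/3 = -54*t + 5/3 = 5/3 - 54*t)
28 - 44*T(9) = 28 - 44*(5/3 - 54*9) = 28 - 44*(5/3 - 486) = 28 - 44*(-1453/3) = 28 + 63932/3 = 64016/3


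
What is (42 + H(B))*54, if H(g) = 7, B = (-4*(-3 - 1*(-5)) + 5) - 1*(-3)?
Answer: 2646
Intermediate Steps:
B = 0 (B = (-4*(-3 + 5) + 5) + 3 = (-4*2 + 5) + 3 = (-8 + 5) + 3 = -3 + 3 = 0)
(42 + H(B))*54 = (42 + 7)*54 = 49*54 = 2646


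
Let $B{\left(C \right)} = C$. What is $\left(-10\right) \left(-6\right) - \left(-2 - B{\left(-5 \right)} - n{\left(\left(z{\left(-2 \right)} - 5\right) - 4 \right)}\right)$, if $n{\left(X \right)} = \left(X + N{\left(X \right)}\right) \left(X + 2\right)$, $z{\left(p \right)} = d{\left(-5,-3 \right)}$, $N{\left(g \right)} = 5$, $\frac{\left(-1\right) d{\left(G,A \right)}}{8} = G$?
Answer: $1245$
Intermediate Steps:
$d{\left(G,A \right)} = - 8 G$
$z{\left(p \right)} = 40$ ($z{\left(p \right)} = \left(-8\right) \left(-5\right) = 40$)
$n{\left(X \right)} = \left(2 + X\right) \left(5 + X\right)$ ($n{\left(X \right)} = \left(X + 5\right) \left(X + 2\right) = \left(5 + X\right) \left(2 + X\right) = \left(2 + X\right) \left(5 + X\right)$)
$\left(-10\right) \left(-6\right) - \left(-2 - B{\left(-5 \right)} - n{\left(\left(z{\left(-2 \right)} - 5\right) - 4 \right)}\right) = \left(-10\right) \left(-6\right) - \left(-12 + 5 - \left(\left(40 - 5\right) - 4\right)^{2} - 7 \left(\left(40 - 5\right) - 4\right)\right) = 60 - \left(-7 - \left(35 - 4\right)^{2} - 7 \left(35 - 4\right)\right) = 60 + \left(\left(10 + 31^{2} + 7 \cdot 31\right) - 3\right) = 60 + \left(\left(10 + 961 + 217\right) - 3\right) = 60 + \left(1188 - 3\right) = 60 + 1185 = 1245$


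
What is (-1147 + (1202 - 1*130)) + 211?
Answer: 136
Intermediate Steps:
(-1147 + (1202 - 1*130)) + 211 = (-1147 + (1202 - 130)) + 211 = (-1147 + 1072) + 211 = -75 + 211 = 136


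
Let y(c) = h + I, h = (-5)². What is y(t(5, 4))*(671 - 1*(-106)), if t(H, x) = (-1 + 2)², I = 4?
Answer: 22533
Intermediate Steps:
h = 25
t(H, x) = 1 (t(H, x) = 1² = 1)
y(c) = 29 (y(c) = 25 + 4 = 29)
y(t(5, 4))*(671 - 1*(-106)) = 29*(671 - 1*(-106)) = 29*(671 + 106) = 29*777 = 22533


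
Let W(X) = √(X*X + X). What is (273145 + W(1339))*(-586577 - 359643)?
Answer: -258455261900 - 1892440*√448565 ≈ -2.5972e+11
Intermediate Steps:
W(X) = √(X + X²) (W(X) = √(X² + X) = √(X + X²))
(273145 + W(1339))*(-586577 - 359643) = (273145 + √(1339*(1 + 1339)))*(-586577 - 359643) = (273145 + √(1339*1340))*(-946220) = (273145 + √1794260)*(-946220) = (273145 + 2*√448565)*(-946220) = -258455261900 - 1892440*√448565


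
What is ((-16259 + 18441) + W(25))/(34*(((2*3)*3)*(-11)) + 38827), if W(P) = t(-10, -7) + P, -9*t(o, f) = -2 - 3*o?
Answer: 3967/57771 ≈ 0.068668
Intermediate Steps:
t(o, f) = 2/9 + o/3 (t(o, f) = -(-2 - 3*o)/9 = 2/9 + o/3)
W(P) = -28/9 + P (W(P) = (2/9 + (⅓)*(-10)) + P = (2/9 - 10/3) + P = -28/9 + P)
((-16259 + 18441) + W(25))/(34*(((2*3)*3)*(-11)) + 38827) = ((-16259 + 18441) + (-28/9 + 25))/(34*(((2*3)*3)*(-11)) + 38827) = (2182 + 197/9)/(34*((6*3)*(-11)) + 38827) = 19835/(9*(34*(18*(-11)) + 38827)) = 19835/(9*(34*(-198) + 38827)) = 19835/(9*(-6732 + 38827)) = (19835/9)/32095 = (19835/9)*(1/32095) = 3967/57771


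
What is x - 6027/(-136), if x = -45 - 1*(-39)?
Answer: 5211/136 ≈ 38.316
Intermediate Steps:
x = -6 (x = -45 + 39 = -6)
x - 6027/(-136) = -6 - 6027/(-136) = -6 - 6027*(-1)/136 = -6 - 147*(-41/136) = -6 + 6027/136 = 5211/136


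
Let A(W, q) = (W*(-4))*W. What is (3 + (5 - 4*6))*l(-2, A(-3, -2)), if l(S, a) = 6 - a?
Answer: -672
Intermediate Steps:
A(W, q) = -4*W² (A(W, q) = (-4*W)*W = -4*W²)
(3 + (5 - 4*6))*l(-2, A(-3, -2)) = (3 + (5 - 4*6))*(6 - (-4)*(-3)²) = (3 + (5 - 24))*(6 - (-4)*9) = (3 - 19)*(6 - 1*(-36)) = -16*(6 + 36) = -16*42 = -672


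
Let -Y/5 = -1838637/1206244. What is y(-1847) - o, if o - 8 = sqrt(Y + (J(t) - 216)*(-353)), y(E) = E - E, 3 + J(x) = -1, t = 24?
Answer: -8 - 5*sqrt(1130082986922929)/603122 ≈ -286.69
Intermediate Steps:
J(x) = -4 (J(x) = -3 - 1 = -4)
Y = 9193185/1206244 (Y = -(-9193185)/1206244 = -5*(-1838637/1206244) = 9193185/1206244 ≈ 7.6213)
y(E) = 0
o = 8 + 5*sqrt(1130082986922929)/603122 (o = 8 + sqrt(9193185/1206244 + (-4 - 216)*(-353)) = 8 + sqrt(9193185/1206244 - 220*(-353)) = 8 + sqrt(9193185/1206244 + 77660) = 8 + sqrt(93686102225/1206244) = 8 + 5*sqrt(1130082986922929)/603122 ≈ 286.69)
y(-1847) - o = 0 - (8 + 5*sqrt(1130082986922929)/603122) = 0 + (-8 - 5*sqrt(1130082986922929)/603122) = -8 - 5*sqrt(1130082986922929)/603122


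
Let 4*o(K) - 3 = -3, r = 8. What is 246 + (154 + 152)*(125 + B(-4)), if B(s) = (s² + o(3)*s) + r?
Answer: 45840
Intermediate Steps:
o(K) = 0 (o(K) = ¾ + (¼)*(-3) = ¾ - ¾ = 0)
B(s) = 8 + s² (B(s) = (s² + 0*s) + 8 = (s² + 0) + 8 = s² + 8 = 8 + s²)
246 + (154 + 152)*(125 + B(-4)) = 246 + (154 + 152)*(125 + (8 + (-4)²)) = 246 + 306*(125 + (8 + 16)) = 246 + 306*(125 + 24) = 246 + 306*149 = 246 + 45594 = 45840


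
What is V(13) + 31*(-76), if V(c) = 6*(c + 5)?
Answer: -2248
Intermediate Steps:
V(c) = 30 + 6*c (V(c) = 6*(5 + c) = 30 + 6*c)
V(13) + 31*(-76) = (30 + 6*13) + 31*(-76) = (30 + 78) - 2356 = 108 - 2356 = -2248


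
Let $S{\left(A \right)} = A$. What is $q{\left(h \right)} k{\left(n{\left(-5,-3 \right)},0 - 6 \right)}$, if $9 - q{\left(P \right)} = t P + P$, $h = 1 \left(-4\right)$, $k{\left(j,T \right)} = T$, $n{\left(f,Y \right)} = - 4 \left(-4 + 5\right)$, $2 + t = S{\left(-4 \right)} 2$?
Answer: $162$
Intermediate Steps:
$t = -10$ ($t = -2 - 8 = -10$)
$n{\left(f,Y \right)} = -4$ ($n{\left(f,Y \right)} = \left(-4\right) 1 = -4$)
$h = -4$
$q{\left(P \right)} = 9 + 9 P$ ($q{\left(P \right)} = 9 - \left(- 10 P + P\right) = 9 - - 9 P = 9 + 9 P$)
$q{\left(h \right)} k{\left(n{\left(-5,-3 \right)},0 - 6 \right)} = \left(9 + 9 \left(-4\right)\right) \left(0 - 6\right) = \left(9 - 36\right) \left(-6\right) = \left(-27\right) \left(-6\right) = 162$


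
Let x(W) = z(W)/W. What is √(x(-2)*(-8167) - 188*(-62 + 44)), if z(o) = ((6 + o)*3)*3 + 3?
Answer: √650562/2 ≈ 403.29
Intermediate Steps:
z(o) = 57 + 9*o (z(o) = (18 + 3*o)*3 + 3 = (54 + 9*o) + 3 = 57 + 9*o)
x(W) = (57 + 9*W)/W
√(x(-2)*(-8167) - 188*(-62 + 44)) = √((9 + 57/(-2))*(-8167) - 188*(-62 + 44)) = √((9 + 57*(-½))*(-8167) - 188*(-18)) = √((9 - 57/2)*(-8167) + 3384) = √(-39/2*(-8167) + 3384) = √(318513/2 + 3384) = √(325281/2) = √650562/2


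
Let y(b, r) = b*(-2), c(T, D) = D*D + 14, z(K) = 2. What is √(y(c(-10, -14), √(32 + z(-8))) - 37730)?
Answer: 5*I*√1526 ≈ 195.32*I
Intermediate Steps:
c(T, D) = 14 + D² (c(T, D) = D² + 14 = 14 + D²)
y(b, r) = -2*b
√(y(c(-10, -14), √(32 + z(-8))) - 37730) = √(-2*(14 + (-14)²) - 37730) = √(-2*(14 + 196) - 37730) = √(-2*210 - 37730) = √(-420 - 37730) = √(-38150) = 5*I*√1526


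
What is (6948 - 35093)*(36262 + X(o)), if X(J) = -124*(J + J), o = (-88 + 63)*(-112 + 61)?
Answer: 7878855010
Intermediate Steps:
o = 1275 (o = -25*(-51) = 1275)
X(J) = -248*J
(6948 - 35093)*(36262 + X(o)) = (6948 - 35093)*(36262 - 248*1275) = -28145*(36262 - 316200) = -28145*(-279938) = 7878855010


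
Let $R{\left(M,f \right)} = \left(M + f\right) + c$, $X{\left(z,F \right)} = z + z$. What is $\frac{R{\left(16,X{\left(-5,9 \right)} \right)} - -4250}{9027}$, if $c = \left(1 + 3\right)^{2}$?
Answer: $\frac{1424}{3009} \approx 0.47325$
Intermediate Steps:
$X{\left(z,F \right)} = 2 z$
$c = 16$ ($c = 4^{2} = 16$)
$R{\left(M,f \right)} = 16 + M + f$ ($R{\left(M,f \right)} = \left(M + f\right) + 16 = 16 + M + f$)
$\frac{R{\left(16,X{\left(-5,9 \right)} \right)} - -4250}{9027} = \frac{\left(16 + 16 + 2 \left(-5\right)\right) - -4250}{9027} = \left(\left(16 + 16 - 10\right) + 4250\right) \frac{1}{9027} = \left(22 + 4250\right) \frac{1}{9027} = 4272 \cdot \frac{1}{9027} = \frac{1424}{3009}$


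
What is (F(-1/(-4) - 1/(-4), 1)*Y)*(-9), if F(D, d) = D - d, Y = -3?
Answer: -27/2 ≈ -13.500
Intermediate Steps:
(F(-1/(-4) - 1/(-4), 1)*Y)*(-9) = (((-1/(-4) - 1/(-4)) - 1*1)*(-3))*(-9) = (((-1*(-¼) - 1*(-¼)) - 1)*(-3))*(-9) = (((¼ + ¼) - 1)*(-3))*(-9) = ((½ - 1)*(-3))*(-9) = -½*(-3)*(-9) = (3/2)*(-9) = -27/2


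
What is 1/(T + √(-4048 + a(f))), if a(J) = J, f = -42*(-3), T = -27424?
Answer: -13712/376039849 - I*√3922/752079698 ≈ -3.6464e-5 - 8.327e-8*I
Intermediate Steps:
f = 126
1/(T + √(-4048 + a(f))) = 1/(-27424 + √(-4048 + 126)) = 1/(-27424 + √(-3922)) = 1/(-27424 + I*√3922)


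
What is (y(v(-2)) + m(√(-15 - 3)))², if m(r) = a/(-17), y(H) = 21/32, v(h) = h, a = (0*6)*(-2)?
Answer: 441/1024 ≈ 0.43066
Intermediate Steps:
a = 0 (a = 0*(-2) = 0)
y(H) = 21/32 (y(H) = 21*(1/32) = 21/32)
m(r) = 0 (m(r) = 0/(-17) = 0*(-1/17) = 0)
(y(v(-2)) + m(√(-15 - 3)))² = (21/32 + 0)² = (21/32)² = 441/1024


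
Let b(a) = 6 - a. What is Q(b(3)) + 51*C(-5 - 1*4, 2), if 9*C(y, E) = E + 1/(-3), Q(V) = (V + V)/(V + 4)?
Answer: 649/63 ≈ 10.302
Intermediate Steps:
Q(V) = 2*V/(4 + V) (Q(V) = (2*V)/(4 + V) = 2*V/(4 + V))
C(y, E) = -1/27 + E/9 (C(y, E) = (E + 1/(-3))/9 = (E - ⅓)/9 = (-⅓ + E)/9 = -1/27 + E/9)
Q(b(3)) + 51*C(-5 - 1*4, 2) = 2*(6 - 1*3)/(4 + (6 - 1*3)) + 51*(-1/27 + (⅑)*2) = 2*(6 - 3)/(4 + (6 - 3)) + 51*(-1/27 + 2/9) = 2*3/(4 + 3) + 51*(5/27) = 2*3/7 + 85/9 = 2*3*(⅐) + 85/9 = 6/7 + 85/9 = 649/63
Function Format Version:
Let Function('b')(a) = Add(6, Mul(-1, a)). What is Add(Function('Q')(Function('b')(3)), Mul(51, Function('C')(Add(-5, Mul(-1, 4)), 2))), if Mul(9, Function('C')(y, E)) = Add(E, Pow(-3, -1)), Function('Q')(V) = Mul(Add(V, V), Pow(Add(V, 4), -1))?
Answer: Rational(649, 63) ≈ 10.302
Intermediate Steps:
Function('Q')(V) = Mul(2, V, Pow(Add(4, V), -1)) (Function('Q')(V) = Mul(Mul(2, V), Pow(Add(4, V), -1)) = Mul(2, V, Pow(Add(4, V), -1)))
Function('C')(y, E) = Add(Rational(-1, 27), Mul(Rational(1, 9), E)) (Function('C')(y, E) = Mul(Rational(1, 9), Add(E, Pow(-3, -1))) = Mul(Rational(1, 9), Add(E, Rational(-1, 3))) = Mul(Rational(1, 9), Add(Rational(-1, 3), E)) = Add(Rational(-1, 27), Mul(Rational(1, 9), E)))
Add(Function('Q')(Function('b')(3)), Mul(51, Function('C')(Add(-5, Mul(-1, 4)), 2))) = Add(Mul(2, Add(6, Mul(-1, 3)), Pow(Add(4, Add(6, Mul(-1, 3))), -1)), Mul(51, Add(Rational(-1, 27), Mul(Rational(1, 9), 2)))) = Add(Mul(2, Add(6, -3), Pow(Add(4, Add(6, -3)), -1)), Mul(51, Add(Rational(-1, 27), Rational(2, 9)))) = Add(Mul(2, 3, Pow(Add(4, 3), -1)), Mul(51, Rational(5, 27))) = Add(Mul(2, 3, Pow(7, -1)), Rational(85, 9)) = Add(Mul(2, 3, Rational(1, 7)), Rational(85, 9)) = Add(Rational(6, 7), Rational(85, 9)) = Rational(649, 63)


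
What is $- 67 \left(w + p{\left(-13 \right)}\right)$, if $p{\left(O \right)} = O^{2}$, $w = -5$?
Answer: $-10988$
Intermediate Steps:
$- 67 \left(w + p{\left(-13 \right)}\right) = - 67 \left(-5 + \left(-13\right)^{2}\right) = - 67 \left(-5 + 169\right) = \left(-67\right) 164 = -10988$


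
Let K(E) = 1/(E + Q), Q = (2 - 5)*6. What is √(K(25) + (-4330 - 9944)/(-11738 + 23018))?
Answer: I*√48603170/6580 ≈ 1.0595*I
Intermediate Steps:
Q = -18 (Q = -3*6 = -18)
K(E) = 1/(-18 + E) (K(E) = 1/(E - 18) = 1/(-18 + E))
√(K(25) + (-4330 - 9944)/(-11738 + 23018)) = √(1/(-18 + 25) + (-4330 - 9944)/(-11738 + 23018)) = √(1/7 - 14274/11280) = √(⅐ - 14274*1/11280) = √(⅐ - 2379/1880) = √(-14773/13160) = I*√48603170/6580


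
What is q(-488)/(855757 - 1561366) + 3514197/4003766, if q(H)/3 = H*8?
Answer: 842180379455/941697774498 ≈ 0.89432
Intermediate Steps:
q(H) = 24*H (q(H) = 3*(H*8) = 3*(8*H) = 24*H)
q(-488)/(855757 - 1561366) + 3514197/4003766 = (24*(-488))/(855757 - 1561366) + 3514197/4003766 = -11712/(-705609) + 3514197*(1/4003766) = -11712*(-1/705609) + 3514197/4003766 = 3904/235203 + 3514197/4003766 = 842180379455/941697774498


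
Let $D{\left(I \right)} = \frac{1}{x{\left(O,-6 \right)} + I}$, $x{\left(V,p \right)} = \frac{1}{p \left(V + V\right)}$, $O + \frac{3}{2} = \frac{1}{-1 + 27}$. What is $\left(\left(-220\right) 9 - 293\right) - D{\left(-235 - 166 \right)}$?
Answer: $- \frac{207786067}{91415} \approx -2273.0$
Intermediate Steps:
$O = - \frac{19}{13}$ ($O = - \frac{3}{2} + \frac{1}{-1 + 27} = - \frac{3}{2} + \frac{1}{26} = - \frac{19}{13} \approx -1.4615$)
$x{\left(V,p \right)} = \frac{1}{2 V p}$ ($x{\left(V,p \right)} = \frac{1}{p 2 V} = \frac{1}{2 V p}$)
$D{\left(I \right)} = \frac{1}{\frac{13}{228} + I}$ ($D{\left(I \right)} = \frac{1}{\frac{1}{2 \left(- \frac{19}{13}\right) \left(-6\right)} + I} = \frac{1}{\frac{1}{2} \left(- \frac{13}{19}\right) \left(- \frac{1}{6}\right) + I} = \frac{1}{\frac{13}{228} + I}$)
$\left(\left(-220\right) 9 - 293\right) - D{\left(-235 - 166 \right)} = \left(\left(-220\right) 9 - 293\right) - \frac{228}{13 + 228 \left(-235 - 166\right)} = \left(-1980 - 293\right) - \frac{228}{13 + 228 \left(-235 - 166\right)} = -2273 - \frac{228}{13 + 228 \left(-401\right)} = -2273 - \frac{228}{13 - 91428} = -2273 - \frac{228}{-91415} = -2273 - 228 \left(- \frac{1}{91415}\right) = -2273 - - \frac{228}{91415} = -2273 + \frac{228}{91415} = - \frac{207786067}{91415}$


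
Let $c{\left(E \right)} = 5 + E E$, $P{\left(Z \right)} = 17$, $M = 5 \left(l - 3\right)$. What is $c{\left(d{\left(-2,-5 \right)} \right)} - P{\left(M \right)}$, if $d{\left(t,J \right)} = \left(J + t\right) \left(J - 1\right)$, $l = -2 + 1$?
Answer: $1752$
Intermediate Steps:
$l = -1$
$d{\left(t,J \right)} = \left(-1 + J\right) \left(J + t\right)$ ($d{\left(t,J \right)} = \left(J + t\right) \left(-1 + J\right) = \left(-1 + J\right) \left(J + t\right)$)
$M = -20$ ($M = 5 \left(-1 - 3\right) = 5 \left(-4\right) = -20$)
$c{\left(E \right)} = 5 + E^{2}$
$c{\left(d{\left(-2,-5 \right)} \right)} - P{\left(M \right)} = \left(5 + \left(\left(-5\right)^{2} - -5 - -2 - -10\right)^{2}\right) - 17 = \left(5 + \left(25 + 5 + 2 + 10\right)^{2}\right) - 17 = \left(5 + 42^{2}\right) - 17 = \left(5 + 1764\right) - 17 = 1769 - 17 = 1752$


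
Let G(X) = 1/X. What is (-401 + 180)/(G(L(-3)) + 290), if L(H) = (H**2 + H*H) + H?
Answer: -3315/4351 ≈ -0.76189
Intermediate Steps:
L(H) = H + 2*H**2 (L(H) = (H**2 + H**2) + H = 2*H**2 + H = H + 2*H**2)
(-401 + 180)/(G(L(-3)) + 290) = (-401 + 180)/(1/(-3*(1 + 2*(-3))) + 290) = -221/(1/(-3*(1 - 6)) + 290) = -221/(1/(-3*(-5)) + 290) = -221/(1/15 + 290) = -221/4351/15 = -221*15/4351 = -3315/4351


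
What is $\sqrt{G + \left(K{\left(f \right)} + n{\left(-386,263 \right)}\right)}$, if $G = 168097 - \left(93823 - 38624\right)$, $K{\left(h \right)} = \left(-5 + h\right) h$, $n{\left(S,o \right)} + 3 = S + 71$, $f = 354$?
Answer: $\sqrt{236126} \approx 485.93$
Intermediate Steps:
$n{\left(S,o \right)} = 68 + S$ ($n{\left(S,o \right)} = -3 + \left(S + 71\right) = -3 + \left(71 + S\right) = 68 + S$)
$K{\left(h \right)} = h \left(-5 + h\right)$
$G = 112898$ ($G = 168097 - \left(93823 - 38624\right) = 168097 - 55199 = 112898$)
$\sqrt{G + \left(K{\left(f \right)} + n{\left(-386,263 \right)}\right)} = \sqrt{112898 + \left(354 \left(-5 + 354\right) + \left(68 - 386\right)\right)} = \sqrt{112898 + \left(354 \cdot 349 - 318\right)} = \sqrt{112898 + \left(123546 - 318\right)} = \sqrt{112898 + 123228} = \sqrt{236126}$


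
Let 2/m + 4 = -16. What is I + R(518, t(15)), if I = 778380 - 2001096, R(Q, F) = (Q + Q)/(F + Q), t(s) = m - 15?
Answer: -6149028404/5029 ≈ -1.2227e+6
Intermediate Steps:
m = -1/10 (m = 2/(-4 - 16) = 2/(-20) = 2*(-1/20) = -1/10 ≈ -0.10000)
t(s) = -151/10 (t(s) = -1/10 - 15 = -151/10)
R(Q, F) = 2*Q/(F + Q) (R(Q, F) = (2*Q)/(F + Q) = 2*Q/(F + Q))
I = -1222716
I + R(518, t(15)) = -1222716 + 2*518/(-151/10 + 518) = -1222716 + 2*518/(5029/10) = -1222716 + 2*518*(10/5029) = -1222716 + 10360/5029 = -6149028404/5029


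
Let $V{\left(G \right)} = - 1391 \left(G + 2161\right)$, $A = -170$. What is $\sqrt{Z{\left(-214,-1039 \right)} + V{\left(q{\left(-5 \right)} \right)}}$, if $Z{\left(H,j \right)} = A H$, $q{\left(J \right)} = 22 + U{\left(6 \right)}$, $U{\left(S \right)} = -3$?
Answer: $20 i \sqrt{7490} \approx 1730.9 i$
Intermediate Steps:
$q{\left(J \right)} = 19$ ($q{\left(J \right)} = 22 - 3 = 19$)
$Z{\left(H,j \right)} = - 170 H$
$V{\left(G \right)} = -3005951 - 1391 G$ ($V{\left(G \right)} = - 1391 \left(2161 + G\right) = -3005951 - 1391 G$)
$\sqrt{Z{\left(-214,-1039 \right)} + V{\left(q{\left(-5 \right)} \right)}} = \sqrt{\left(-170\right) \left(-214\right) - 3032380} = \sqrt{36380 - 3032380} = \sqrt{-2996000} = 20 i \sqrt{7490}$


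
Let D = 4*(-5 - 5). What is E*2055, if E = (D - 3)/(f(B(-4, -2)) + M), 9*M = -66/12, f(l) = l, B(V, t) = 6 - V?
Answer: -1590570/169 ≈ -9411.7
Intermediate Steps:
M = -11/18 (M = (-66/12)/9 = (-66*1/12)/9 = (1/9)*(-11/2) = -11/18 ≈ -0.61111)
D = -40 (D = 4*(-10) = -40)
E = -774/169 (E = (-40 - 3)/((6 - 1*(-4)) - 11/18) = -43/((6 + 4) - 11/18) = -43/(10 - 11/18) = -43/169/18 = -43*18/169 = -774/169 ≈ -4.5799)
E*2055 = -774/169*2055 = -1590570/169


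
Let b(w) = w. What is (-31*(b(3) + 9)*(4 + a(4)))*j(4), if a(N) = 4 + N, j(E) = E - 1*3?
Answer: -4464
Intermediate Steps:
j(E) = -3 + E (j(E) = E - 3 = -3 + E)
(-31*(b(3) + 9)*(4 + a(4)))*j(4) = (-31*(3 + 9)*(4 + (4 + 4)))*(-3 + 4) = -372*(4 + 8)*1 = -372*12*1 = -31*144*1 = -4464*1 = -4464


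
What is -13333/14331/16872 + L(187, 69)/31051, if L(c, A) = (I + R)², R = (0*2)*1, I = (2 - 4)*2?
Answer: 3454679129/7507903016232 ≈ 0.00046014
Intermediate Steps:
I = -4 (I = -2*2 = -4)
R = 0 (R = 0*1 = 0)
L(c, A) = 16 (L(c, A) = (-4 + 0)² = (-4)² = 16)
-13333/14331/16872 + L(187, 69)/31051 = -13333/14331/16872 + 16/31051 = -13333*1/14331*(1/16872) + 16*(1/31051) = -13333/14331*1/16872 + 16/31051 = -13333/241792632 + 16/31051 = 3454679129/7507903016232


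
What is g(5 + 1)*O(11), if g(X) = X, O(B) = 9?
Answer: 54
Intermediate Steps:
g(5 + 1)*O(11) = (5 + 1)*9 = 6*9 = 54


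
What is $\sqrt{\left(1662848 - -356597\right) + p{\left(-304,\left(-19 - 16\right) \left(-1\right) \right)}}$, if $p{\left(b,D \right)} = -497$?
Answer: $2 \sqrt{504737} \approx 1420.9$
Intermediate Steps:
$\sqrt{\left(1662848 - -356597\right) + p{\left(-304,\left(-19 - 16\right) \left(-1\right) \right)}} = \sqrt{\left(1662848 - -356597\right) - 497} = \sqrt{\left(1662848 + 356597\right) - 497} = \sqrt{2019445 - 497} = \sqrt{2018948} = 2 \sqrt{504737}$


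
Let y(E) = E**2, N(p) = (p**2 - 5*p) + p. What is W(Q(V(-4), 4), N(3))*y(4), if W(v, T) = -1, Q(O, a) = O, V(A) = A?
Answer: -16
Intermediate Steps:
N(p) = p**2 - 4*p
W(Q(V(-4), 4), N(3))*y(4) = -1*4**2 = -1*16 = -16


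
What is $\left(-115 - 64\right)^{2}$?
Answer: $32041$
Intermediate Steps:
$\left(-115 - 64\right)^{2} = \left(-179\right)^{2} = 32041$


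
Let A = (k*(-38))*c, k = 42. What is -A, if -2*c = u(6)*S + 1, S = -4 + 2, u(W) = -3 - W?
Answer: -15162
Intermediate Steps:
S = -2
c = -19/2 (c = -((-3 - 1*6)*(-2) + 1)/2 = -((-3 - 6)*(-2) + 1)/2 = -(-9*(-2) + 1)/2 = -(18 + 1)/2 = -½*19 = -19/2 ≈ -9.5000)
A = 15162 (A = (42*(-38))*(-19/2) = -1596*(-19/2) = 15162)
-A = -1*15162 = -15162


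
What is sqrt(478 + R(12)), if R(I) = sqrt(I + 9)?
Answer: sqrt(478 + sqrt(21)) ≈ 21.968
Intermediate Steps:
R(I) = sqrt(9 + I)
sqrt(478 + R(12)) = sqrt(478 + sqrt(9 + 12)) = sqrt(478 + sqrt(21))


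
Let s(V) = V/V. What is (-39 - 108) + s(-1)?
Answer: -146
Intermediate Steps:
s(V) = 1
(-39 - 108) + s(-1) = (-39 - 108) + 1 = -147 + 1 = -146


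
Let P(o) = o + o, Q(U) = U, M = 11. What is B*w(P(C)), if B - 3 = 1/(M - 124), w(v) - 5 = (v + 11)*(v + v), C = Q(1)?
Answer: 19266/113 ≈ 170.50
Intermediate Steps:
C = 1
P(o) = 2*o
w(v) = 5 + 2*v*(11 + v) (w(v) = 5 + (v + 11)*(v + v) = 5 + (11 + v)*(2*v) = 5 + 2*v*(11 + v))
B = 338/113 (B = 3 + 1/(11 - 124) = 3 + 1/(-113) = 3 - 1/113 = 338/113 ≈ 2.9911)
B*w(P(C)) = 338*(5 + 2*(2*1)² + 22*(2*1))/113 = 338*(5 + 2*2² + 22*2)/113 = 338*(5 + 2*4 + 44)/113 = 338*(5 + 8 + 44)/113 = (338/113)*57 = 19266/113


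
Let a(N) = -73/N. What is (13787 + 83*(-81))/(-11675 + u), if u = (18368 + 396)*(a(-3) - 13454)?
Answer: -21192/756017821 ≈ -2.8031e-5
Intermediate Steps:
u = -755982796/3 (u = (18368 + 396)*(-73/(-3) - 13454) = 18764*(-73*(-⅓) - 13454) = 18764*(73/3 - 13454) = 18764*(-40289/3) = -755982796/3 ≈ -2.5199e+8)
(13787 + 83*(-81))/(-11675 + u) = (13787 + 83*(-81))/(-11675 - 755982796/3) = (13787 - 6723)/(-756017821/3) = 7064*(-3/756017821) = -21192/756017821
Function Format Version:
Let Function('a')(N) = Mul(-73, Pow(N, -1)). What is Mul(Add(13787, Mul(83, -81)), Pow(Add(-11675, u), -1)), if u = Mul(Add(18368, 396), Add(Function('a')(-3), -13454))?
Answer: Rational(-21192, 756017821) ≈ -2.8031e-5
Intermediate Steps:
u = Rational(-755982796, 3) (u = Mul(Add(18368, 396), Add(Mul(-73, Pow(-3, -1)), -13454)) = Mul(18764, Add(Mul(-73, Rational(-1, 3)), -13454)) = Mul(18764, Add(Rational(73, 3), -13454)) = Mul(18764, Rational(-40289, 3)) = Rational(-755982796, 3) ≈ -2.5199e+8)
Mul(Add(13787, Mul(83, -81)), Pow(Add(-11675, u), -1)) = Mul(Add(13787, Mul(83, -81)), Pow(Add(-11675, Rational(-755982796, 3)), -1)) = Mul(Add(13787, -6723), Pow(Rational(-756017821, 3), -1)) = Mul(7064, Rational(-3, 756017821)) = Rational(-21192, 756017821)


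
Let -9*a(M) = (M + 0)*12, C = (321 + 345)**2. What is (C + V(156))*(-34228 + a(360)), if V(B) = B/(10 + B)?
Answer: -1277782864008/83 ≈ -1.5395e+10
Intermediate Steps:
C = 443556 (C = 666**2 = 443556)
a(M) = -4*M/3 (a(M) = -(M + 0)*12/9 = -M*12/9 = -4*M/3)
(C + V(156))*(-34228 + a(360)) = (443556 + 156/(10 + 156))*(-34228 - 4/3*360) = (443556 + 156/166)*(-34228 - 480) = (443556 + 156*(1/166))*(-34708) = (443556 + 78/83)*(-34708) = (36815226/83)*(-34708) = -1277782864008/83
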